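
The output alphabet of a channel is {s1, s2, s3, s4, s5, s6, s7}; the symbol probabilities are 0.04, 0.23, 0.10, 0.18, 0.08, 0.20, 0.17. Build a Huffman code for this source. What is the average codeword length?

2.69 bits/symbol

Repeatedly combine the two least-probable nodes; the expected code length is the sum of the merged weights.
merge 1/25 + 2/25 → 3/25
merge 1/10 + 3/25 → 11/50
merge 17/100 + 9/50 → 7/20
merge 1/5 + 11/50 → 21/50
merge 23/100 + 7/20 → 29/50
merge 21/50 + 29/50 → 1
L = 3/25 + 11/50 + 7/20 + 21/50 + 29/50 + 1 = 269/100 = 2.69 bits/symbol.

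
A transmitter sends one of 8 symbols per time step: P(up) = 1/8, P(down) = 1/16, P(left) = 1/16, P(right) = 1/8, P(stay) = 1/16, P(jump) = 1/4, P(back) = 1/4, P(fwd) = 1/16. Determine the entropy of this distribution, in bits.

Each probability is a power of 1/2, so log₂(1/p) is an integer.
H = Σ p·log₂(1/p) = 1/8·3 + 1/16·4 + 1/16·4 + 1/8·3 + 1/16·4 + 1/4·2 + 1/4·2 + 1/16·4 = 2.75 bits.

2.75 bits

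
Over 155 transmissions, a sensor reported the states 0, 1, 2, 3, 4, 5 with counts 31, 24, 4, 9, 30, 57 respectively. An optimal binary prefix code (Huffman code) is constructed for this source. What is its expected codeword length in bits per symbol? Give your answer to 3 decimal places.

Probabilities are the counts divided by 155.
Repeatedly combine the two least-probable nodes; the expected code length is the sum of the merged weights.
merge 4/155 + 9/155 → 13/155
merge 13/155 + 24/155 → 37/155
merge 6/31 + 1/5 → 61/155
merge 37/155 + 57/155 → 94/155
merge 61/155 + 94/155 → 1
L = 13/155 + 37/155 + 61/155 + 94/155 + 1 = 72/31 ≈ 2.323 bits/symbol.

2.323 bits/symbol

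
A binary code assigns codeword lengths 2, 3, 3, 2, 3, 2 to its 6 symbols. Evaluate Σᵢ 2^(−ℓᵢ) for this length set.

With common denominator 2^3 = 8: Σ 2^(−ℓᵢ) = 2/8 + 1/8 + 1/8 + 2/8 + 1/8 + 2/8 = 9/8 = 1.125.

1.125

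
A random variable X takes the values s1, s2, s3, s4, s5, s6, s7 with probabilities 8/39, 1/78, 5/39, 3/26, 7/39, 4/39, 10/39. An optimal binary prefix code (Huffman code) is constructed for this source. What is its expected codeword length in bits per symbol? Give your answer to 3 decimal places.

2.654 bits/symbol

Repeatedly combine the two least-probable nodes; the expected code length is the sum of the merged weights.
merge 1/78 + 4/39 → 3/26
merge 3/26 + 3/26 → 3/13
merge 5/39 + 7/39 → 4/13
merge 8/39 + 3/13 → 17/39
merge 10/39 + 4/13 → 22/39
merge 17/39 + 22/39 → 1
L = 3/26 + 3/13 + 4/13 + 17/39 + 22/39 + 1 = 69/26 ≈ 2.654 bits/symbol.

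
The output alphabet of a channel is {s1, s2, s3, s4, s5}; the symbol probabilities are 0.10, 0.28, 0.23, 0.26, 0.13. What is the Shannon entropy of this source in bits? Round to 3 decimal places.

2.222 bits

H = −Σ pᵢ log₂ pᵢ.
−0.10·log₂(0.10) = 0.3322
−0.28·log₂(0.28) = 0.5142
−0.23·log₂(0.23) = 0.4877
−0.26·log₂(0.26) = 0.5053
−0.13·log₂(0.13) = 0.3826
Sum ≈ 2.2220 → 2.222 bits.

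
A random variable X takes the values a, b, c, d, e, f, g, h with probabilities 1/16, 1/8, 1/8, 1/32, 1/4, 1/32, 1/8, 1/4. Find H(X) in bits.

Each probability is a power of 1/2, so log₂(1/p) is an integer.
H = Σ p·log₂(1/p) = 1/16·4 + 1/8·3 + 1/8·3 + 1/32·5 + 1/4·2 + 1/32·5 + 1/8·3 + 1/4·2 = 2.6875 bits.

2.6875 bits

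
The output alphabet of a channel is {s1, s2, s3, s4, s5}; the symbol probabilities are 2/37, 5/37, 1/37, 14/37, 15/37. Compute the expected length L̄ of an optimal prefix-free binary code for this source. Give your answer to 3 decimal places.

Repeatedly combine the two least-probable nodes; the expected code length is the sum of the merged weights.
merge 1/37 + 2/37 → 3/37
merge 3/37 + 5/37 → 8/37
merge 8/37 + 14/37 → 22/37
merge 15/37 + 22/37 → 1
L = 3/37 + 8/37 + 22/37 + 1 = 70/37 ≈ 1.892 bits/symbol.

1.892 bits/symbol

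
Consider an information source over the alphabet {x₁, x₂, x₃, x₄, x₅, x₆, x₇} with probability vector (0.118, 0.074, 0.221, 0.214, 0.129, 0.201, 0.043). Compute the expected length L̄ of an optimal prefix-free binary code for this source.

2.682 bits/symbol

Repeatedly combine the two least-probable nodes; the expected code length is the sum of the merged weights.
merge 43/1000 + 37/500 → 117/1000
merge 117/1000 + 59/500 → 47/200
merge 129/1000 + 201/1000 → 33/100
merge 107/500 + 221/1000 → 87/200
merge 47/200 + 33/100 → 113/200
merge 87/200 + 113/200 → 1
L = 117/1000 + 47/200 + 33/100 + 87/200 + 113/200 + 1 = 1341/500 = 2.682 bits/symbol.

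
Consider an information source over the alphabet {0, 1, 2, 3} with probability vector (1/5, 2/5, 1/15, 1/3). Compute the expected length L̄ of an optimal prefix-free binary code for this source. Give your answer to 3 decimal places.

Repeatedly combine the two least-probable nodes; the expected code length is the sum of the merged weights.
merge 1/15 + 1/5 → 4/15
merge 4/15 + 1/3 → 3/5
merge 2/5 + 3/5 → 1
L = 4/15 + 3/5 + 1 = 28/15 ≈ 1.867 bits/symbol.

1.867 bits/symbol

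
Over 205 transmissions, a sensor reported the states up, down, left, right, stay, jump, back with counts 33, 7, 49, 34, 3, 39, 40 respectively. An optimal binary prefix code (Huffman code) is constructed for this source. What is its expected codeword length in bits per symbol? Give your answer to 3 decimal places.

2.615 bits/symbol

Probabilities are the counts divided by 205.
Repeatedly combine the two least-probable nodes; the expected code length is the sum of the merged weights.
merge 3/205 + 7/205 → 2/41
merge 2/41 + 33/205 → 43/205
merge 34/205 + 39/205 → 73/205
merge 8/41 + 43/205 → 83/205
merge 49/205 + 73/205 → 122/205
merge 83/205 + 122/205 → 1
L = 2/41 + 43/205 + 73/205 + 83/205 + 122/205 + 1 = 536/205 ≈ 2.615 bits/symbol.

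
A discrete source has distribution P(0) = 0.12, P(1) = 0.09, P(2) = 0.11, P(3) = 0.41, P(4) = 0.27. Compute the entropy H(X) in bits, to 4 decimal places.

H = −Σ pᵢ log₂ pᵢ.
−0.12·log₂(0.12) = 0.3671
−0.09·log₂(0.09) = 0.3127
−0.11·log₂(0.11) = 0.3503
−0.41·log₂(0.41) = 0.5274
−0.27·log₂(0.27) = 0.5100
Sum ≈ 2.0674 → 2.0674 bits.

2.0674 bits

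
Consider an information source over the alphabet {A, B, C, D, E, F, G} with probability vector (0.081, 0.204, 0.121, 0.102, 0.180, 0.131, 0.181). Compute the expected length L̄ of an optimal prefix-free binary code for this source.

2.796 bits/symbol

Repeatedly combine the two least-probable nodes; the expected code length is the sum of the merged weights.
merge 81/1000 + 51/500 → 183/1000
merge 121/1000 + 131/1000 → 63/250
merge 9/50 + 181/1000 → 361/1000
merge 183/1000 + 51/250 → 387/1000
merge 63/250 + 361/1000 → 613/1000
merge 387/1000 + 613/1000 → 1
L = 183/1000 + 63/250 + 361/1000 + 387/1000 + 613/1000 + 1 = 699/250 = 2.796 bits/symbol.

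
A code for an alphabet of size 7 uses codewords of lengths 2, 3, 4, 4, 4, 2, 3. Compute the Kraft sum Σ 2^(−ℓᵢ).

0.9375

With common denominator 2^4 = 16: Σ 2^(−ℓᵢ) = 4/16 + 2/16 + 1/16 + 1/16 + 1/16 + 4/16 + 2/16 = 15/16 = 0.9375.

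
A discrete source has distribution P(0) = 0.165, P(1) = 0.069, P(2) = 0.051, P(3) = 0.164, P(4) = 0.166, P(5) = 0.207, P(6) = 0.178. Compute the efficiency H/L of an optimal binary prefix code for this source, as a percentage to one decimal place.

Entropy H = −Σ p log₂ p ≈ 2.6854 bits.
Huffman merges: 51/1000+69/1000→3/25; 3/25+41/250→71/250; 33/200+83/500→331/1000; 89/500+207/1000→77/200; 71/250+331/1000→123/200; 77/200+123/200→1. L = 547/200 ≈ 2.7350.
Efficiency = H/L = 2.6854/2.7350 = 98.2%.

98.2%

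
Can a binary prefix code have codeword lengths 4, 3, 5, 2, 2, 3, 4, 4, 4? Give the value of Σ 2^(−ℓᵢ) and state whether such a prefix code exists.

1.03125; no

With common denominator 2^5 = 32: Σ 2^(−ℓᵢ) = 2/32 + 4/32 + 1/32 + 8/32 + 8/32 + 4/32 + 2/32 + 2/32 + 2/32 = 33/32 = 1.03125.
Kraft's inequality requires Σ ≤ 1; here Σ = 1.03125 > 1, so no such prefix code exists.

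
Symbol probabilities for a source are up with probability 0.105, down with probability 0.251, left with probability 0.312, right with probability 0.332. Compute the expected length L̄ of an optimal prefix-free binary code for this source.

Repeatedly combine the two least-probable nodes; the expected code length is the sum of the merged weights.
merge 21/200 + 251/1000 → 89/250
merge 39/125 + 83/250 → 161/250
merge 89/250 + 161/250 → 1
L = 89/250 + 161/250 + 1 = 2 bits/symbol.

2 bits/symbol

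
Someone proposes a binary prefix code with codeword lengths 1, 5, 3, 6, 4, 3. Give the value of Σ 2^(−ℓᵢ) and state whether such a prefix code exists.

With common denominator 2^6 = 64: Σ 2^(−ℓᵢ) = 32/64 + 2/64 + 8/64 + 1/64 + 4/64 + 8/64 = 55/64 = 0.859375.
Kraft's inequality requires Σ ≤ 1; here Σ = 0.859375 ≤ 1, so such a prefix code exists.

0.859375; yes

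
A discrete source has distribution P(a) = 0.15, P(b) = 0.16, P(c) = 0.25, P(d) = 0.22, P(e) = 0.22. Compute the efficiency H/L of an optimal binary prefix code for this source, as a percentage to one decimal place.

99.3%

Entropy H = −Σ p log₂ p ≈ 2.2947 bits.
Huffman merges: 3/20+4/25→31/100; 11/50+11/50→11/25; 1/4+31/100→14/25; 11/25+14/25→1. L = 231/100 ≈ 2.3100.
Efficiency = H/L = 2.2947/2.3100 = 99.3%.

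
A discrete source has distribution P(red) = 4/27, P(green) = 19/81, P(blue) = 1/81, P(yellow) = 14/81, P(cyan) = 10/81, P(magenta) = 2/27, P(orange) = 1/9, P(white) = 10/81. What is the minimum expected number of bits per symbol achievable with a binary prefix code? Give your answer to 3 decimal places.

2.852 bits/symbol

Repeatedly combine the two least-probable nodes; the expected code length is the sum of the merged weights.
merge 1/81 + 2/27 → 7/81
merge 7/81 + 1/9 → 16/81
merge 10/81 + 10/81 → 20/81
merge 4/27 + 14/81 → 26/81
merge 16/81 + 19/81 → 35/81
merge 20/81 + 26/81 → 46/81
merge 35/81 + 46/81 → 1
L = 7/81 + 16/81 + 20/81 + 26/81 + 35/81 + 46/81 + 1 = 77/27 ≈ 2.852 bits/symbol.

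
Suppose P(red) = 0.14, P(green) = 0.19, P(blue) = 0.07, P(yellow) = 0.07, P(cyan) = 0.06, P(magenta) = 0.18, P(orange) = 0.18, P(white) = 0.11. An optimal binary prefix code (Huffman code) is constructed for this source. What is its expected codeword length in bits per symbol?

Repeatedly combine the two least-probable nodes; the expected code length is the sum of the merged weights.
merge 3/50 + 7/100 → 13/100
merge 7/100 + 11/100 → 9/50
merge 13/100 + 7/50 → 27/100
merge 9/50 + 9/50 → 9/25
merge 9/50 + 19/100 → 37/100
merge 27/100 + 9/25 → 63/100
merge 37/100 + 63/100 → 1
L = 13/100 + 9/50 + 27/100 + 9/25 + 37/100 + 63/100 + 1 = 147/50 = 2.94 bits/symbol.

2.94 bits/symbol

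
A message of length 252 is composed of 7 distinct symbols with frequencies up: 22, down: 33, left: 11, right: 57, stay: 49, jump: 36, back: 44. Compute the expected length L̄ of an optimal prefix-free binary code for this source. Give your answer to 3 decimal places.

2.710 bits/symbol

Probabilities are the counts divided by 252.
Repeatedly combine the two least-probable nodes; the expected code length is the sum of the merged weights.
merge 11/252 + 11/126 → 11/84
merge 11/84 + 11/84 → 11/42
merge 1/7 + 11/63 → 20/63
merge 7/36 + 19/84 → 53/126
merge 11/42 + 20/63 → 73/126
merge 53/126 + 73/126 → 1
L = 11/84 + 11/42 + 20/63 + 53/126 + 73/126 + 1 = 683/252 ≈ 2.710 bits/symbol.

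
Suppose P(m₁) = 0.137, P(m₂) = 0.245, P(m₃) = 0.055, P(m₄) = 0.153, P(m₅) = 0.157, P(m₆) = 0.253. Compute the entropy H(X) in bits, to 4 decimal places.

H = −Σ pᵢ log₂ pᵢ.
−0.137·log₂(0.137) = 0.3929
−0.245·log₂(0.245) = 0.4971
−0.055·log₂(0.055) = 0.2301
−0.153·log₂(0.153) = 0.4144
−0.157·log₂(0.157) = 0.4194
−0.253·log₂(0.253) = 0.5016
Sum ≈ 2.4556 → 2.4556 bits.

2.4556 bits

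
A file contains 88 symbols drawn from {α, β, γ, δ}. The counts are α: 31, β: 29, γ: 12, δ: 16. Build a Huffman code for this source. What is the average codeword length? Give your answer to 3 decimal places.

1.966 bits/symbol

Probabilities are the counts divided by 88.
Repeatedly combine the two least-probable nodes; the expected code length is the sum of the merged weights.
merge 3/22 + 2/11 → 7/22
merge 7/22 + 29/88 → 57/88
merge 31/88 + 57/88 → 1
L = 7/22 + 57/88 + 1 = 173/88 ≈ 1.966 bits/symbol.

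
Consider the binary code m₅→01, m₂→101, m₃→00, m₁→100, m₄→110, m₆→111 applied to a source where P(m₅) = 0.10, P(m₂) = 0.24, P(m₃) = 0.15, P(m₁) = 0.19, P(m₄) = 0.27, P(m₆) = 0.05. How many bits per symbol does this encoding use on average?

L̄ = Σ pᵢ·ℓᵢ = 0.10·2 + 0.24·3 + 0.15·2 + 0.19·3 + 0.27·3 + 0.05·3 = 2.75 bits/symbol.

2.75 bits/symbol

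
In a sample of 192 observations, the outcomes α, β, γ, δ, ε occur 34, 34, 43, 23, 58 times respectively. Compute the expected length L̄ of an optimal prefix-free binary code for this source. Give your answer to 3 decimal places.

Probabilities are the counts divided by 192.
Repeatedly combine the two least-probable nodes; the expected code length is the sum of the merged weights.
merge 23/192 + 17/96 → 19/64
merge 17/96 + 43/192 → 77/192
merge 19/64 + 29/96 → 115/192
merge 77/192 + 115/192 → 1
L = 19/64 + 77/192 + 115/192 + 1 = 147/64 ≈ 2.297 bits/symbol.

2.297 bits/symbol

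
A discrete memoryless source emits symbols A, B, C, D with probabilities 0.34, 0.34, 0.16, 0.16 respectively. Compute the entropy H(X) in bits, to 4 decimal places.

1.9044 bits

H = −Σ pᵢ log₂ pᵢ.
−0.34·log₂(0.34) = 0.5292
−0.34·log₂(0.34) = 0.5292
−0.16·log₂(0.16) = 0.4230
−0.16·log₂(0.16) = 0.4230
Sum ≈ 1.9044 → 1.9044 bits.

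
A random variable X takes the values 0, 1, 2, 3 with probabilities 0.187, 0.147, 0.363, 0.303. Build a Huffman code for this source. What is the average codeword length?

1.971 bits/symbol

Repeatedly combine the two least-probable nodes; the expected code length is the sum of the merged weights.
merge 147/1000 + 187/1000 → 167/500
merge 303/1000 + 167/500 → 637/1000
merge 363/1000 + 637/1000 → 1
L = 167/500 + 637/1000 + 1 = 1971/1000 = 1.971 bits/symbol.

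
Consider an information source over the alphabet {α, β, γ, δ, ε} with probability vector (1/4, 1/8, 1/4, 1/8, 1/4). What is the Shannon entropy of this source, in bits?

2.25 bits

Each probability is a power of 1/2, so log₂(1/p) is an integer.
H = Σ p·log₂(1/p) = 1/4·2 + 1/8·3 + 1/4·2 + 1/8·3 + 1/4·2 = 2.25 bits.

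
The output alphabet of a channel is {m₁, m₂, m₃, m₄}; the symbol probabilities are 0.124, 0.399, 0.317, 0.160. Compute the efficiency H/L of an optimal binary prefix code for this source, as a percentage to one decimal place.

Entropy H = −Σ p log₂ p ≈ 1.8508 bits.
Huffman merges: 31/250+4/25→71/250; 71/250+317/1000→601/1000; 399/1000+601/1000→1. L = 377/200 ≈ 1.8850.
Efficiency = H/L = 1.8508/1.8850 = 98.2%.

98.2%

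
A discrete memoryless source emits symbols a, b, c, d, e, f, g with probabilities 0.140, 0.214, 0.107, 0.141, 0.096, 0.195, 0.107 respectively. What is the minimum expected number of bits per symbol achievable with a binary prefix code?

2.786 bits/symbol

Repeatedly combine the two least-probable nodes; the expected code length is the sum of the merged weights.
merge 12/125 + 107/1000 → 203/1000
merge 107/1000 + 7/50 → 247/1000
merge 141/1000 + 39/200 → 42/125
merge 203/1000 + 107/500 → 417/1000
merge 247/1000 + 42/125 → 583/1000
merge 417/1000 + 583/1000 → 1
L = 203/1000 + 247/1000 + 42/125 + 417/1000 + 583/1000 + 1 = 1393/500 = 2.786 bits/symbol.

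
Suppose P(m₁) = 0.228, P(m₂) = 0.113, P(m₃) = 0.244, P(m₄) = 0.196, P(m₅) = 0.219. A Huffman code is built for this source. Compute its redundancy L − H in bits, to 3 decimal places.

0.030 bits

Entropy H = −Σ p log₂ p ≈ 2.2789 bits.
Huffman merges: 113/1000+49/250→309/1000; 219/1000+57/250→447/1000; 61/250+309/1000→553/1000; 447/1000+553/1000→1. L = 2309/1000 ≈ 2.3090.
L − H = 2.3090 − 2.2789 = 0.030 bits.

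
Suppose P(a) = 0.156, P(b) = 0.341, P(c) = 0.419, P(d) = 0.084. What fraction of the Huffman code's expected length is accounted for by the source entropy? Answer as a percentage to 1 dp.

Entropy H = −Σ p log₂ p ≈ 1.7734 bits.
Huffman merges: 21/250+39/250→6/25; 6/25+341/1000→581/1000; 419/1000+581/1000→1. L = 1821/1000 ≈ 1.8210.
Efficiency = H/L = 1.7734/1.8210 = 97.4%.

97.4%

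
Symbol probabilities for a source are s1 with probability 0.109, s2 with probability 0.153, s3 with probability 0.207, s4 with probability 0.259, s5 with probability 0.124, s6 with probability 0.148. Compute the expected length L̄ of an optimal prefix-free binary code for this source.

2.534 bits/symbol

Repeatedly combine the two least-probable nodes; the expected code length is the sum of the merged weights.
merge 109/1000 + 31/250 → 233/1000
merge 37/250 + 153/1000 → 301/1000
merge 207/1000 + 233/1000 → 11/25
merge 259/1000 + 301/1000 → 14/25
merge 11/25 + 14/25 → 1
L = 233/1000 + 301/1000 + 11/25 + 14/25 + 1 = 1267/500 = 2.534 bits/symbol.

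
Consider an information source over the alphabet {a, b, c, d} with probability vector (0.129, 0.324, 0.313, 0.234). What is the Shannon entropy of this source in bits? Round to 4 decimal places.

1.9228 bits

H = −Σ pᵢ log₂ pᵢ.
−0.129·log₂(0.129) = 0.3811
−0.324·log₂(0.324) = 0.5268
−0.313·log₂(0.313) = 0.5245
−0.234·log₂(0.234) = 0.4903
Sum ≈ 1.9228 → 1.9228 bits.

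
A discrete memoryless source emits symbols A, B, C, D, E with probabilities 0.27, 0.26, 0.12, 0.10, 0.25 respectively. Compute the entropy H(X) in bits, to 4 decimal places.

2.2146 bits

H = −Σ pᵢ log₂ pᵢ.
−0.27·log₂(0.27) = 0.5100
−0.26·log₂(0.26) = 0.5053
−0.12·log₂(0.12) = 0.3671
−0.10·log₂(0.10) = 0.3322
−0.25·log₂(0.25) = 0.5000
Sum ≈ 2.2146 → 2.2146 bits.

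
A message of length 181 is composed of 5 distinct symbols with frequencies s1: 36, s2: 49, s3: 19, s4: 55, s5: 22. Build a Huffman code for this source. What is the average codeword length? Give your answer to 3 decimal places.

Probabilities are the counts divided by 181.
Repeatedly combine the two least-probable nodes; the expected code length is the sum of the merged weights.
merge 19/181 + 22/181 → 41/181
merge 36/181 + 41/181 → 77/181
merge 49/181 + 55/181 → 104/181
merge 77/181 + 104/181 → 1
L = 41/181 + 77/181 + 104/181 + 1 = 403/181 ≈ 2.227 bits/symbol.

2.227 bits/symbol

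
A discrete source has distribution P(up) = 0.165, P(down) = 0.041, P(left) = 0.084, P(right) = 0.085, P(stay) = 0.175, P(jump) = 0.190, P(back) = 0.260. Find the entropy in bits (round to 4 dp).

2.6209 bits

H = −Σ pᵢ log₂ pᵢ.
−0.165·log₂(0.165) = 0.4289
−0.041·log₂(0.041) = 0.1889
−0.084·log₂(0.084) = 0.3002
−0.085·log₂(0.085) = 0.3023
−0.175·log₂(0.175) = 0.4401
−0.190·log₂(0.190) = 0.4552
−0.260·log₂(0.260) = 0.5053
Sum ≈ 2.6209 → 2.6209 bits.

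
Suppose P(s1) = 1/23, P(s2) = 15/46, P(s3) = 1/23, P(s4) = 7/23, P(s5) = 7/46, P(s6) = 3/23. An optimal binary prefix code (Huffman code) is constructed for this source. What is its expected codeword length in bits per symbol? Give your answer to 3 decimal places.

Repeatedly combine the two least-probable nodes; the expected code length is the sum of the merged weights.
merge 1/23 + 1/23 → 2/23
merge 2/23 + 3/23 → 5/23
merge 7/46 + 5/23 → 17/46
merge 7/23 + 15/46 → 29/46
merge 17/46 + 29/46 → 1
L = 2/23 + 5/23 + 17/46 + 29/46 + 1 = 53/23 ≈ 2.304 bits/symbol.

2.304 bits/symbol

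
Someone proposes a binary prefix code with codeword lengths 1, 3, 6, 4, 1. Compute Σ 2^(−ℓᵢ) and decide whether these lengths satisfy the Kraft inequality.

With common denominator 2^6 = 64: Σ 2^(−ℓᵢ) = 32/64 + 8/64 + 1/64 + 4/64 + 32/64 = 77/64 = 1.203125.
Kraft's inequality requires Σ ≤ 1; here Σ = 1.203125 > 1, so no such prefix code exists.

1.203125; no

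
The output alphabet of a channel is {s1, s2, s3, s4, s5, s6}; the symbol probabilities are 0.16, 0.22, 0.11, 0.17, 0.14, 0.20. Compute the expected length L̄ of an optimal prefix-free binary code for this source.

Repeatedly combine the two least-probable nodes; the expected code length is the sum of the merged weights.
merge 11/100 + 7/50 → 1/4
merge 4/25 + 17/100 → 33/100
merge 1/5 + 11/50 → 21/50
merge 1/4 + 33/100 → 29/50
merge 21/50 + 29/50 → 1
L = 1/4 + 33/100 + 21/50 + 29/50 + 1 = 129/50 = 2.58 bits/symbol.

2.58 bits/symbol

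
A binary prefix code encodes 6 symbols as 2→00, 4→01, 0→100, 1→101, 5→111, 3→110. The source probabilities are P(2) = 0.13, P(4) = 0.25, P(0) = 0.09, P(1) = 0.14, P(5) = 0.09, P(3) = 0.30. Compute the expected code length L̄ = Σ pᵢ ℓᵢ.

2.62 bits/symbol

L̄ = Σ pᵢ·ℓᵢ = 0.13·2 + 0.25·2 + 0.09·3 + 0.14·3 + 0.09·3 + 0.30·3 = 2.62 bits/symbol.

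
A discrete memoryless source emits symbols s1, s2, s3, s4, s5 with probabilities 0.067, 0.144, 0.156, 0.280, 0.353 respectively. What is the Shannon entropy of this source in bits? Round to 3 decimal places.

H = −Σ pᵢ log₂ pᵢ.
−0.067·log₂(0.067) = 0.2613
−0.144·log₂(0.144) = 0.4026
−0.156·log₂(0.156) = 0.4181
−0.280·log₂(0.280) = 0.5142
−0.353·log₂(0.353) = 0.5303
Sum ≈ 2.1265 → 2.127 bits.

2.127 bits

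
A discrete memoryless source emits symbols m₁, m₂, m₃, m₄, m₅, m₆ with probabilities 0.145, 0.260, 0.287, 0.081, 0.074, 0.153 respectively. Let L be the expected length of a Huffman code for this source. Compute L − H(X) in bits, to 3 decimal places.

Entropy H = −Σ p log₂ p ≈ 2.4121 bits.
Huffman merges: 37/500+81/1000→31/200; 29/200+153/1000→149/500; 31/200+13/50→83/200; 287/1000+149/500→117/200; 83/200+117/200→1. L = 2453/1000 ≈ 2.4530.
L − H = 2.4530 − 2.4121 = 0.041 bits.

0.041 bits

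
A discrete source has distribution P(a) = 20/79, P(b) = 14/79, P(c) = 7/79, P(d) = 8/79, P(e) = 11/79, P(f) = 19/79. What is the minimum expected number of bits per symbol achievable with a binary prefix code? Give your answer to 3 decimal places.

2.506 bits/symbol

Repeatedly combine the two least-probable nodes; the expected code length is the sum of the merged weights.
merge 7/79 + 8/79 → 15/79
merge 11/79 + 14/79 → 25/79
merge 15/79 + 19/79 → 34/79
merge 20/79 + 25/79 → 45/79
merge 34/79 + 45/79 → 1
L = 15/79 + 25/79 + 34/79 + 45/79 + 1 = 198/79 ≈ 2.506 bits/symbol.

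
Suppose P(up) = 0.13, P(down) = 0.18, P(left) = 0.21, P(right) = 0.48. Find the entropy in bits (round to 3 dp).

1.809 bits

H = −Σ pᵢ log₂ pᵢ.
−0.13·log₂(0.13) = 0.3826
−0.18·log₂(0.18) = 0.4453
−0.21·log₂(0.21) = 0.4728
−0.48·log₂(0.48) = 0.5083
Sum ≈ 1.8090 → 1.809 bits.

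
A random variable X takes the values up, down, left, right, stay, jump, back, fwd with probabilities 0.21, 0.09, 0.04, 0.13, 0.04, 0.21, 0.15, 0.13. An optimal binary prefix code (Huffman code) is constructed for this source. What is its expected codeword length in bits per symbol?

Repeatedly combine the two least-probable nodes; the expected code length is the sum of the merged weights.
merge 1/25 + 1/25 → 2/25
merge 2/25 + 9/100 → 17/100
merge 13/100 + 13/100 → 13/50
merge 3/20 + 17/100 → 8/25
merge 21/100 + 21/100 → 21/50
merge 13/50 + 8/25 → 29/50
merge 21/50 + 29/50 → 1
L = 2/25 + 17/100 + 13/50 + 8/25 + 21/50 + 29/50 + 1 = 283/100 = 2.83 bits/symbol.

2.83 bits/symbol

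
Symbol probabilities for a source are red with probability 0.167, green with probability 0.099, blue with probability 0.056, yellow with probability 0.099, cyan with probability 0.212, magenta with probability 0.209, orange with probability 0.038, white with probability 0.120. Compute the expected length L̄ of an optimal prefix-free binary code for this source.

Repeatedly combine the two least-probable nodes; the expected code length is the sum of the merged weights.
merge 19/500 + 7/125 → 47/500
merge 47/500 + 99/1000 → 193/1000
merge 99/1000 + 3/25 → 219/1000
merge 167/1000 + 193/1000 → 9/25
merge 209/1000 + 53/250 → 421/1000
merge 219/1000 + 9/25 → 579/1000
merge 421/1000 + 579/1000 → 1
L = 47/500 + 193/1000 + 219/1000 + 9/25 + 421/1000 + 579/1000 + 1 = 1433/500 = 2.866 bits/symbol.

2.866 bits/symbol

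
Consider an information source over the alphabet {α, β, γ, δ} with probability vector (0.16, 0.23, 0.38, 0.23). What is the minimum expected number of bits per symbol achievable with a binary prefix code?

Repeatedly combine the two least-probable nodes; the expected code length is the sum of the merged weights.
merge 4/25 + 23/100 → 39/100
merge 23/100 + 19/50 → 61/100
merge 39/100 + 61/100 → 1
L = 39/100 + 61/100 + 1 = 2 bits/symbol.

2 bits/symbol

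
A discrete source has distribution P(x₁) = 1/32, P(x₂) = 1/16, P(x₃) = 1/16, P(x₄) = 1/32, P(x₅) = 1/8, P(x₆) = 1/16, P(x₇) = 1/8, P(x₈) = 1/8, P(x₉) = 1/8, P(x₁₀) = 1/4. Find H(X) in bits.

Each probability is a power of 1/2, so log₂(1/p) is an integer.
H = Σ p·log₂(1/p) = 1/32·5 + 1/16·4 + 1/16·4 + 1/32·5 + 1/8·3 + 1/16·4 + 1/8·3 + 1/8·3 + 1/8·3 + 1/4·2 = 3.0625 bits.

3.0625 bits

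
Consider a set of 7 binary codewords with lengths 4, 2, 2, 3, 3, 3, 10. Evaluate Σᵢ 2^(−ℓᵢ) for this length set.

With common denominator 2^10 = 1024: Σ 2^(−ℓᵢ) = 64/1024 + 256/1024 + 256/1024 + 128/1024 + 128/1024 + 128/1024 + 1/1024 = 961/1024 = 0.9384765625.

0.9384765625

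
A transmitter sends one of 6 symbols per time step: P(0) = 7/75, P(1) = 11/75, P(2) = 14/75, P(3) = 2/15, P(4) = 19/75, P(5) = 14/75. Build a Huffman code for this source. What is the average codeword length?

Repeatedly combine the two least-probable nodes; the expected code length is the sum of the merged weights.
merge 7/75 + 2/15 → 17/75
merge 11/75 + 14/75 → 1/3
merge 14/75 + 17/75 → 31/75
merge 19/75 + 1/3 → 44/75
merge 31/75 + 44/75 → 1
L = 17/75 + 1/3 + 31/75 + 44/75 + 1 = 64/25 = 2.56 bits/symbol.

2.56 bits/symbol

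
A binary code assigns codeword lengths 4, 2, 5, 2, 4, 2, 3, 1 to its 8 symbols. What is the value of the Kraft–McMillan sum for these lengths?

1.53125

With common denominator 2^5 = 32: Σ 2^(−ℓᵢ) = 2/32 + 8/32 + 1/32 + 8/32 + 2/32 + 8/32 + 4/32 + 16/32 = 49/32 = 1.53125.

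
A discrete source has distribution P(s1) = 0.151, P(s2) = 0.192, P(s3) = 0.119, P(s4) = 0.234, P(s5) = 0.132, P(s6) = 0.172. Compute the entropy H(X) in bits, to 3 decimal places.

2.547 bits

H = −Σ pᵢ log₂ pᵢ.
−0.151·log₂(0.151) = 0.4118
−0.192·log₂(0.192) = 0.4571
−0.119·log₂(0.119) = 0.3654
−0.234·log₂(0.234) = 0.4903
−0.132·log₂(0.132) = 0.3856
−0.172·log₂(0.172) = 0.4368
Sum ≈ 2.5471 → 2.547 bits.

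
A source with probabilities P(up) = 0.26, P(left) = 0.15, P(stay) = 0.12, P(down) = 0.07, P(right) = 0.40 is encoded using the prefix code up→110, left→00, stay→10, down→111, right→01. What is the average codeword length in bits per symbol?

2.33 bits/symbol

L̄ = Σ pᵢ·ℓᵢ = 0.26·3 + 0.15·2 + 0.12·2 + 0.07·3 + 0.40·2 = 2.33 bits/symbol.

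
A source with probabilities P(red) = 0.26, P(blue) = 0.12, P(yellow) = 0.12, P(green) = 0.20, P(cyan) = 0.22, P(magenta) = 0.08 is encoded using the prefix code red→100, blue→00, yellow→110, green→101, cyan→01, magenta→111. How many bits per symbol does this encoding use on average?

2.66 bits/symbol

L̄ = Σ pᵢ·ℓᵢ = 0.26·3 + 0.12·2 + 0.12·3 + 0.20·3 + 0.22·2 + 0.08·3 = 2.66 bits/symbol.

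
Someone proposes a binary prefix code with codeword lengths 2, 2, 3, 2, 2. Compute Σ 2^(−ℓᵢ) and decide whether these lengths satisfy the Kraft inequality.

With common denominator 2^3 = 8: Σ 2^(−ℓᵢ) = 2/8 + 2/8 + 1/8 + 2/8 + 2/8 = 9/8 = 1.125.
Kraft's inequality requires Σ ≤ 1; here Σ = 1.125 > 1, so no such prefix code exists.

1.125; no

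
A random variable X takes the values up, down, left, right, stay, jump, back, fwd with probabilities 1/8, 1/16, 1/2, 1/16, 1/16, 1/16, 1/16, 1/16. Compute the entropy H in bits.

Each probability is a power of 1/2, so log₂(1/p) is an integer.
H = Σ p·log₂(1/p) = 1/8·3 + 1/16·4 + 1/2·1 + 1/16·4 + 1/16·4 + 1/16·4 + 1/16·4 + 1/16·4 = 2.375 bits.

2.375 bits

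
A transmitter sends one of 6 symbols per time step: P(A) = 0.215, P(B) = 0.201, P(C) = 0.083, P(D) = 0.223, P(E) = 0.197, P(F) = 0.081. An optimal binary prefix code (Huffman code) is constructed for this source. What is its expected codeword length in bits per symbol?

2.525 bits/symbol

Repeatedly combine the two least-probable nodes; the expected code length is the sum of the merged weights.
merge 81/1000 + 83/1000 → 41/250
merge 41/250 + 197/1000 → 361/1000
merge 201/1000 + 43/200 → 52/125
merge 223/1000 + 361/1000 → 73/125
merge 52/125 + 73/125 → 1
L = 41/250 + 361/1000 + 52/125 + 73/125 + 1 = 101/40 = 2.525 bits/symbol.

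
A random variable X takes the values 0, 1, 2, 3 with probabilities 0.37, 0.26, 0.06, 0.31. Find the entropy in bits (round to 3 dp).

1.803 bits

H = −Σ pᵢ log₂ pᵢ.
−0.37·log₂(0.37) = 0.5307
−0.26·log₂(0.26) = 0.5053
−0.06·log₂(0.06) = 0.2435
−0.31·log₂(0.31) = 0.5238
Sum ≈ 1.8033 → 1.803 bits.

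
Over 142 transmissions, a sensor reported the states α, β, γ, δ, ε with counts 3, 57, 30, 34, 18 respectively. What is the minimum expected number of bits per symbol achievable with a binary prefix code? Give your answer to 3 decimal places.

Probabilities are the counts divided by 142.
Repeatedly combine the two least-probable nodes; the expected code length is the sum of the merged weights.
merge 3/142 + 9/71 → 21/142
merge 21/142 + 15/71 → 51/142
merge 17/71 + 51/142 → 85/142
merge 57/142 + 85/142 → 1
L = 21/142 + 51/142 + 85/142 + 1 = 299/142 ≈ 2.106 bits/symbol.

2.106 bits/symbol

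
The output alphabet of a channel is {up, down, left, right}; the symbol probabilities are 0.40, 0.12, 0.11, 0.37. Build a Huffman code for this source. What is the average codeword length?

Repeatedly combine the two least-probable nodes; the expected code length is the sum of the merged weights.
merge 11/100 + 3/25 → 23/100
merge 23/100 + 37/100 → 3/5
merge 2/5 + 3/5 → 1
L = 23/100 + 3/5 + 1 = 183/100 = 1.83 bits/symbol.

1.83 bits/symbol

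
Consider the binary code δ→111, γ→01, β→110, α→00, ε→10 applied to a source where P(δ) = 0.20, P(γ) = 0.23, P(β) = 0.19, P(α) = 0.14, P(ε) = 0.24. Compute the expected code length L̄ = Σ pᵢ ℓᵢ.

2.39 bits/symbol

L̄ = Σ pᵢ·ℓᵢ = 0.20·3 + 0.23·2 + 0.19·3 + 0.14·2 + 0.24·2 = 2.39 bits/symbol.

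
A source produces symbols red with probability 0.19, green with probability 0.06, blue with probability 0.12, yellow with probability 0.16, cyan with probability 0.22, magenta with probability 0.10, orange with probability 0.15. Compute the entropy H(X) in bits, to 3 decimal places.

2.712 bits

H = −Σ pᵢ log₂ pᵢ.
−0.19·log₂(0.19) = 0.4552
−0.06·log₂(0.06) = 0.2435
−0.12·log₂(0.12) = 0.3671
−0.16·log₂(0.16) = 0.4230
−0.22·log₂(0.22) = 0.4806
−0.10·log₂(0.10) = 0.3322
−0.15·log₂(0.15) = 0.4105
Sum ≈ 2.7122 → 2.712 bits.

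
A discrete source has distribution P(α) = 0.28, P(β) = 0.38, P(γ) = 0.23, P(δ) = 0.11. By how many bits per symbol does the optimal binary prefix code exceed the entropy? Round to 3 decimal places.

0.077 bits

Entropy H = −Σ p log₂ p ≈ 1.8826 bits.
Huffman merges: 11/100+23/100→17/50; 7/25+17/50→31/50; 19/50+31/50→1. L = 49/25 ≈ 1.9600.
L − H = 1.9600 − 1.8826 = 0.077 bits.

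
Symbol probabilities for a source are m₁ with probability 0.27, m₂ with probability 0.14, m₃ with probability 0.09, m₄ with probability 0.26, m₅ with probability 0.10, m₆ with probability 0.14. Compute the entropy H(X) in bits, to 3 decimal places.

2.454 bits

H = −Σ pᵢ log₂ pᵢ.
−0.27·log₂(0.27) = 0.5100
−0.14·log₂(0.14) = 0.3971
−0.09·log₂(0.09) = 0.3127
−0.26·log₂(0.26) = 0.5053
−0.10·log₂(0.10) = 0.3322
−0.14·log₂(0.14) = 0.3971
Sum ≈ 2.4544 → 2.454 bits.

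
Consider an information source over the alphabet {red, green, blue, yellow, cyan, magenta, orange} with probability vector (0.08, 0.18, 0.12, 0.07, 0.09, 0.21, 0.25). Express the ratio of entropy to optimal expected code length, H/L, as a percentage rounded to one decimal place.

98.8%

Entropy H = −Σ p log₂ p ≈ 2.6579 bits.
Huffman merges: 7/100+2/25→3/20; 9/100+3/25→21/100; 3/20+9/50→33/100; 21/100+21/100→21/50; 1/4+33/100→29/50; 21/50+29/50→1. L = 269/100 ≈ 2.6900.
Efficiency = H/L = 2.6579/2.6900 = 98.8%.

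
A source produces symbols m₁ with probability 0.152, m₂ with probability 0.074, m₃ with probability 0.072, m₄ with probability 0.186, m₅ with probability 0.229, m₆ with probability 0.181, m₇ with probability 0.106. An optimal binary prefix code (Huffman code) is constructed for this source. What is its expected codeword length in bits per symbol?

Repeatedly combine the two least-probable nodes; the expected code length is the sum of the merged weights.
merge 9/125 + 37/500 → 73/500
merge 53/500 + 73/500 → 63/250
merge 19/125 + 181/1000 → 333/1000
merge 93/500 + 229/1000 → 83/200
merge 63/250 + 333/1000 → 117/200
merge 83/200 + 117/200 → 1
L = 73/500 + 63/250 + 333/1000 + 83/200 + 117/200 + 1 = 2731/1000 = 2.731 bits/symbol.

2.731 bits/symbol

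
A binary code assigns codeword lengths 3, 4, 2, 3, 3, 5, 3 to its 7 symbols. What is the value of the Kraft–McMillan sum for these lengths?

With common denominator 2^5 = 32: Σ 2^(−ℓᵢ) = 4/32 + 2/32 + 8/32 + 4/32 + 4/32 + 1/32 + 4/32 = 27/32 = 0.84375.

0.84375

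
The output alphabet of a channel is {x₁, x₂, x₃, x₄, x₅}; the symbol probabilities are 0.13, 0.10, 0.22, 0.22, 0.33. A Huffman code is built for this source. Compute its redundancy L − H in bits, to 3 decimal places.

0.026 bits

Entropy H = −Σ p log₂ p ≈ 2.2038 bits.
Huffman merges: 1/10+13/100→23/100; 11/50+11/50→11/25; 23/100+33/100→14/25; 11/25+14/25→1. L = 223/100 ≈ 2.2300.
L − H = 2.2300 − 2.2038 = 0.026 bits.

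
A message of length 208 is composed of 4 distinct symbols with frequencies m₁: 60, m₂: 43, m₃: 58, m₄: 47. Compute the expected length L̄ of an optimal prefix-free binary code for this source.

2 bits/symbol

Probabilities are the counts divided by 208.
Repeatedly combine the two least-probable nodes; the expected code length is the sum of the merged weights.
merge 43/208 + 47/208 → 45/104
merge 29/104 + 15/52 → 59/104
merge 45/104 + 59/104 → 1
L = 45/104 + 59/104 + 1 = 2 bits/symbol.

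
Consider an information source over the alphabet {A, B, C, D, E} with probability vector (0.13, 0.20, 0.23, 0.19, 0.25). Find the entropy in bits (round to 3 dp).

2.290 bits

H = −Σ pᵢ log₂ pᵢ.
−0.13·log₂(0.13) = 0.3826
−0.20·log₂(0.20) = 0.4644
−0.23·log₂(0.23) = 0.4877
−0.19·log₂(0.19) = 0.4552
−0.25·log₂(0.25) = 0.5000
Sum ≈ 2.2899 → 2.290 bits.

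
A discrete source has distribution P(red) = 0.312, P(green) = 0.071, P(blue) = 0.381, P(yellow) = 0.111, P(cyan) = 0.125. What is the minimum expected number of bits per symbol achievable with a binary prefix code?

2.108 bits/symbol

Repeatedly combine the two least-probable nodes; the expected code length is the sum of the merged weights.
merge 71/1000 + 111/1000 → 91/500
merge 1/8 + 91/500 → 307/1000
merge 307/1000 + 39/125 → 619/1000
merge 381/1000 + 619/1000 → 1
L = 91/500 + 307/1000 + 619/1000 + 1 = 527/250 = 2.108 bits/symbol.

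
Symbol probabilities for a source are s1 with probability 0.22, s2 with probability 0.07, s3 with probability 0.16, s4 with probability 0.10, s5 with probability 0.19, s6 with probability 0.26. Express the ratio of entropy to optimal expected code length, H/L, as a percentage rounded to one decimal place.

98.6%

Entropy H = −Σ p log₂ p ≈ 2.4649 bits.
Huffman merges: 7/100+1/10→17/100; 4/25+17/100→33/100; 19/100+11/50→41/100; 13/50+33/100→59/100; 41/100+59/100→1. L = 5/2 ≈ 2.5000.
Efficiency = H/L = 2.4649/2.5000 = 98.6%.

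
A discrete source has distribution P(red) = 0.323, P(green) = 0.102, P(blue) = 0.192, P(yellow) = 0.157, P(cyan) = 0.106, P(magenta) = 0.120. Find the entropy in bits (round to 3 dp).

H = −Σ pᵢ log₂ pᵢ.
−0.323·log₂(0.323) = 0.5266
−0.102·log₂(0.102) = 0.3359
−0.192·log₂(0.192) = 0.4571
−0.157·log₂(0.157) = 0.4194
−0.106·log₂(0.106) = 0.3432
−0.120·log₂(0.120) = 0.3671
Sum ≈ 2.4493 → 2.449 bits.

2.449 bits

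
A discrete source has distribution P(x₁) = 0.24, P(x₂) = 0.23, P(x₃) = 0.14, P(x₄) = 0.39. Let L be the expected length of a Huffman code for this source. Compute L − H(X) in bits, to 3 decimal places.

Entropy H = −Σ p log₂ p ≈ 1.9087 bits.
Huffman merges: 7/50+23/100→37/100; 6/25+37/100→61/100; 39/100+61/100→1. L = 99/50 ≈ 1.9800.
L − H = 1.9800 − 1.9087 = 0.071 bits.

0.071 bits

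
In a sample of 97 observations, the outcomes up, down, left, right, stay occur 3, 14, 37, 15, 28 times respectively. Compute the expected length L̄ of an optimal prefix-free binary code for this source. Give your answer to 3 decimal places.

Probabilities are the counts divided by 97.
Repeatedly combine the two least-probable nodes; the expected code length is the sum of the merged weights.
merge 3/97 + 14/97 → 17/97
merge 15/97 + 17/97 → 32/97
merge 28/97 + 32/97 → 60/97
merge 37/97 + 60/97 → 1
L = 17/97 + 32/97 + 60/97 + 1 = 206/97 ≈ 2.124 bits/symbol.

2.124 bits/symbol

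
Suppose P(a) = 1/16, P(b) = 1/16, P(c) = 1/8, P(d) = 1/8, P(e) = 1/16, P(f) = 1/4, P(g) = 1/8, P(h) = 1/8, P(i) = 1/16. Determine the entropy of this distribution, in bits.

3 bits

Each probability is a power of 1/2, so log₂(1/p) is an integer.
H = Σ p·log₂(1/p) = 1/16·4 + 1/16·4 + 1/8·3 + 1/8·3 + 1/16·4 + 1/4·2 + 1/8·3 + 1/8·3 + 1/16·4 = 3 bits.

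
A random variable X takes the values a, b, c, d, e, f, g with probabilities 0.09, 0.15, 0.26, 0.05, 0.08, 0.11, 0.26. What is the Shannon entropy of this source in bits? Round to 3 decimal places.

H = −Σ pᵢ log₂ pᵢ.
−0.09·log₂(0.09) = 0.3127
−0.15·log₂(0.15) = 0.4105
−0.26·log₂(0.26) = 0.5053
−0.05·log₂(0.05) = 0.2161
−0.08·log₂(0.08) = 0.2915
−0.11·log₂(0.11) = 0.3503
−0.26·log₂(0.26) = 0.5053
Sum ≈ 2.5917 → 2.592 bits.

2.592 bits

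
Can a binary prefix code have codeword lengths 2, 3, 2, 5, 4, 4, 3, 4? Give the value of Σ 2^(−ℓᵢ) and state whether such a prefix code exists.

0.96875; yes

With common denominator 2^5 = 32: Σ 2^(−ℓᵢ) = 8/32 + 4/32 + 8/32 + 1/32 + 2/32 + 2/32 + 4/32 + 2/32 = 31/32 = 0.96875.
Kraft's inequality requires Σ ≤ 1; here Σ = 0.96875 ≤ 1, so such a prefix code exists.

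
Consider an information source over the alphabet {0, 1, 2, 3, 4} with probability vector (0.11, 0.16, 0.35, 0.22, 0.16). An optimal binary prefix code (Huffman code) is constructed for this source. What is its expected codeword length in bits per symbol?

Repeatedly combine the two least-probable nodes; the expected code length is the sum of the merged weights.
merge 11/100 + 4/25 → 27/100
merge 4/25 + 11/50 → 19/50
merge 27/100 + 7/20 → 31/50
merge 19/50 + 31/50 → 1
L = 27/100 + 19/50 + 31/50 + 1 = 227/100 = 2.27 bits/symbol.

2.27 bits/symbol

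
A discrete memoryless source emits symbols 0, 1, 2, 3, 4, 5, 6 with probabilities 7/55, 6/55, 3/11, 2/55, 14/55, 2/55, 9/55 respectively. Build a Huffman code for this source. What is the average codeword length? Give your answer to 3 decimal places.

2.545 bits/symbol

Repeatedly combine the two least-probable nodes; the expected code length is the sum of the merged weights.
merge 2/55 + 2/55 → 4/55
merge 4/55 + 6/55 → 2/11
merge 7/55 + 9/55 → 16/55
merge 2/11 + 14/55 → 24/55
merge 3/11 + 16/55 → 31/55
merge 24/55 + 31/55 → 1
L = 4/55 + 2/11 + 16/55 + 24/55 + 31/55 + 1 = 28/11 ≈ 2.545 bits/symbol.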